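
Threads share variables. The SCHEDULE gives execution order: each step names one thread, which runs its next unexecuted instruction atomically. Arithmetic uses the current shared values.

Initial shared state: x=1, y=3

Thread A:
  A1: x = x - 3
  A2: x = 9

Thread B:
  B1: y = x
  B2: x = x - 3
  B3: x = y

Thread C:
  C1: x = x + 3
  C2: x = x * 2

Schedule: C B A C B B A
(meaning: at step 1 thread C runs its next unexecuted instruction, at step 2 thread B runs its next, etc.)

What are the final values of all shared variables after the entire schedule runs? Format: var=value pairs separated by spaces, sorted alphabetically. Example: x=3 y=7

Step 1: thread C executes C1 (x = x + 3). Shared: x=4 y=3. PCs: A@0 B@0 C@1
Step 2: thread B executes B1 (y = x). Shared: x=4 y=4. PCs: A@0 B@1 C@1
Step 3: thread A executes A1 (x = x - 3). Shared: x=1 y=4. PCs: A@1 B@1 C@1
Step 4: thread C executes C2 (x = x * 2). Shared: x=2 y=4. PCs: A@1 B@1 C@2
Step 5: thread B executes B2 (x = x - 3). Shared: x=-1 y=4. PCs: A@1 B@2 C@2
Step 6: thread B executes B3 (x = y). Shared: x=4 y=4. PCs: A@1 B@3 C@2
Step 7: thread A executes A2 (x = 9). Shared: x=9 y=4. PCs: A@2 B@3 C@2

Answer: x=9 y=4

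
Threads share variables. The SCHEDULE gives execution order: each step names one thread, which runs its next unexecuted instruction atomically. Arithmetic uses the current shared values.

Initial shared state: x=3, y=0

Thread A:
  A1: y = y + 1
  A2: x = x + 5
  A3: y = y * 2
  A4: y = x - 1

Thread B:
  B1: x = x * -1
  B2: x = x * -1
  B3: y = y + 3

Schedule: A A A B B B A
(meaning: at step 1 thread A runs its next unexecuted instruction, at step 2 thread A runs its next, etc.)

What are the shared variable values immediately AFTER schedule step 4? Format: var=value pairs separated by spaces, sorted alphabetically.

Step 1: thread A executes A1 (y = y + 1). Shared: x=3 y=1. PCs: A@1 B@0
Step 2: thread A executes A2 (x = x + 5). Shared: x=8 y=1. PCs: A@2 B@0
Step 3: thread A executes A3 (y = y * 2). Shared: x=8 y=2. PCs: A@3 B@0
Step 4: thread B executes B1 (x = x * -1). Shared: x=-8 y=2. PCs: A@3 B@1

Answer: x=-8 y=2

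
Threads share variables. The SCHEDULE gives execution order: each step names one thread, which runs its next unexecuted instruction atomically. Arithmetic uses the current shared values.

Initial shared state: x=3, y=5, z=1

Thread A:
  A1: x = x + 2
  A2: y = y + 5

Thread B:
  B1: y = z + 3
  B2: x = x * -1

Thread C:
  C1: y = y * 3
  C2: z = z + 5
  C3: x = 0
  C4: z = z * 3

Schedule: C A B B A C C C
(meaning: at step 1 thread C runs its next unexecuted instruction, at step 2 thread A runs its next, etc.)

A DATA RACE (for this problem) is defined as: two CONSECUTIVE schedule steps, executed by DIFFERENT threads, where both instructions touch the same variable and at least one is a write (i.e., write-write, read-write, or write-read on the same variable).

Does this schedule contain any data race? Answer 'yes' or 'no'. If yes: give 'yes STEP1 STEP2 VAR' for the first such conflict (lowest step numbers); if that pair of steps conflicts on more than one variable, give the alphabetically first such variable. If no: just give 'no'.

Steps 1,2: C(r=y,w=y) vs A(r=x,w=x). No conflict.
Steps 2,3: A(r=x,w=x) vs B(r=z,w=y). No conflict.
Steps 3,4: same thread (B). No race.
Steps 4,5: B(r=x,w=x) vs A(r=y,w=y). No conflict.
Steps 5,6: A(r=y,w=y) vs C(r=z,w=z). No conflict.
Steps 6,7: same thread (C). No race.
Steps 7,8: same thread (C). No race.

Answer: no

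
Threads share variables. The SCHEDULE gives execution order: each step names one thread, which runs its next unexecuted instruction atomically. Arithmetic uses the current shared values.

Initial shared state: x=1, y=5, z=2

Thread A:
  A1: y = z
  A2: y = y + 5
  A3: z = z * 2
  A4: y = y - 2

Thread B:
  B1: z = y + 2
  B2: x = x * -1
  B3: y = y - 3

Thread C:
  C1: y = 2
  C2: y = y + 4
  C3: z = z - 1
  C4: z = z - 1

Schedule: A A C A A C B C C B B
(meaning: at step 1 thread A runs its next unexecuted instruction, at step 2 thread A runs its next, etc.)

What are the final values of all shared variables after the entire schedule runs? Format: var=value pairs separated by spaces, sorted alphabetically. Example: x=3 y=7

Step 1: thread A executes A1 (y = z). Shared: x=1 y=2 z=2. PCs: A@1 B@0 C@0
Step 2: thread A executes A2 (y = y + 5). Shared: x=1 y=7 z=2. PCs: A@2 B@0 C@0
Step 3: thread C executes C1 (y = 2). Shared: x=1 y=2 z=2. PCs: A@2 B@0 C@1
Step 4: thread A executes A3 (z = z * 2). Shared: x=1 y=2 z=4. PCs: A@3 B@0 C@1
Step 5: thread A executes A4 (y = y - 2). Shared: x=1 y=0 z=4. PCs: A@4 B@0 C@1
Step 6: thread C executes C2 (y = y + 4). Shared: x=1 y=4 z=4. PCs: A@4 B@0 C@2
Step 7: thread B executes B1 (z = y + 2). Shared: x=1 y=4 z=6. PCs: A@4 B@1 C@2
Step 8: thread C executes C3 (z = z - 1). Shared: x=1 y=4 z=5. PCs: A@4 B@1 C@3
Step 9: thread C executes C4 (z = z - 1). Shared: x=1 y=4 z=4. PCs: A@4 B@1 C@4
Step 10: thread B executes B2 (x = x * -1). Shared: x=-1 y=4 z=4. PCs: A@4 B@2 C@4
Step 11: thread B executes B3 (y = y - 3). Shared: x=-1 y=1 z=4. PCs: A@4 B@3 C@4

Answer: x=-1 y=1 z=4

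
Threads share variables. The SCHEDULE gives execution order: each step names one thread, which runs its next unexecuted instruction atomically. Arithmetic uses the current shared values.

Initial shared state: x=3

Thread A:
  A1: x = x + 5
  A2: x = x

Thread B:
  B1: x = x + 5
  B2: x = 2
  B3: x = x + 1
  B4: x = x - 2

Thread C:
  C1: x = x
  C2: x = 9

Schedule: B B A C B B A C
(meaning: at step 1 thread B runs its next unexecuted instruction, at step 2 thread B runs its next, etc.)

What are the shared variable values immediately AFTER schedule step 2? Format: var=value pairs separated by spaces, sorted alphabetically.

Step 1: thread B executes B1 (x = x + 5). Shared: x=8. PCs: A@0 B@1 C@0
Step 2: thread B executes B2 (x = 2). Shared: x=2. PCs: A@0 B@2 C@0

Answer: x=2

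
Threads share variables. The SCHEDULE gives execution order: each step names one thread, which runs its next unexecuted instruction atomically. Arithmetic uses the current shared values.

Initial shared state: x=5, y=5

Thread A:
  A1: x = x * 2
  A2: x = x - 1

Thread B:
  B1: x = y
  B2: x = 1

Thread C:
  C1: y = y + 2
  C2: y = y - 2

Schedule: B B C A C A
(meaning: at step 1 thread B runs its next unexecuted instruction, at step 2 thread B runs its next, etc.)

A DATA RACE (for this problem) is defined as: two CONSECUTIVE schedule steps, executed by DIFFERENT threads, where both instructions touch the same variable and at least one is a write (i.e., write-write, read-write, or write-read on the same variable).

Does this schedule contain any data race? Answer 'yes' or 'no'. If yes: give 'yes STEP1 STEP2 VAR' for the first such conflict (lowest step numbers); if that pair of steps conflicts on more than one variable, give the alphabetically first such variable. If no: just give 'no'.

Steps 1,2: same thread (B). No race.
Steps 2,3: B(r=-,w=x) vs C(r=y,w=y). No conflict.
Steps 3,4: C(r=y,w=y) vs A(r=x,w=x). No conflict.
Steps 4,5: A(r=x,w=x) vs C(r=y,w=y). No conflict.
Steps 5,6: C(r=y,w=y) vs A(r=x,w=x). No conflict.

Answer: no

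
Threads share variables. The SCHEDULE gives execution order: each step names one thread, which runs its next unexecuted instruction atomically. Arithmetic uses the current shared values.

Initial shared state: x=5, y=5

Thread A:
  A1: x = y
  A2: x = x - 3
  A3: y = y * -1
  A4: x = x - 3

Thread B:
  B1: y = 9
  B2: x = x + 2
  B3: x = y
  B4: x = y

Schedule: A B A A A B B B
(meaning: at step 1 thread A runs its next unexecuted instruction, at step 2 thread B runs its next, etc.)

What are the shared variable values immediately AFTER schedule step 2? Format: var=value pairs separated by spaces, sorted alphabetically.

Answer: x=5 y=9

Derivation:
Step 1: thread A executes A1 (x = y). Shared: x=5 y=5. PCs: A@1 B@0
Step 2: thread B executes B1 (y = 9). Shared: x=5 y=9. PCs: A@1 B@1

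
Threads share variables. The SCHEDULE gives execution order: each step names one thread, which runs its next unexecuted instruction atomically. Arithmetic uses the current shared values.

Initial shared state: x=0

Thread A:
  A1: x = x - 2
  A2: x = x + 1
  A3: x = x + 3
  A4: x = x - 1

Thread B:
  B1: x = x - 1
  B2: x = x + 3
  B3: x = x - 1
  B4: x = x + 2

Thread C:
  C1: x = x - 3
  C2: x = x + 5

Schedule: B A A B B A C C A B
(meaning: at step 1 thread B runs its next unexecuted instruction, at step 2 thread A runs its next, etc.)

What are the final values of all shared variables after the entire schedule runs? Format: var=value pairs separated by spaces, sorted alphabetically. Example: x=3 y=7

Step 1: thread B executes B1 (x = x - 1). Shared: x=-1. PCs: A@0 B@1 C@0
Step 2: thread A executes A1 (x = x - 2). Shared: x=-3. PCs: A@1 B@1 C@0
Step 3: thread A executes A2 (x = x + 1). Shared: x=-2. PCs: A@2 B@1 C@0
Step 4: thread B executes B2 (x = x + 3). Shared: x=1. PCs: A@2 B@2 C@0
Step 5: thread B executes B3 (x = x - 1). Shared: x=0. PCs: A@2 B@3 C@0
Step 6: thread A executes A3 (x = x + 3). Shared: x=3. PCs: A@3 B@3 C@0
Step 7: thread C executes C1 (x = x - 3). Shared: x=0. PCs: A@3 B@3 C@1
Step 8: thread C executes C2 (x = x + 5). Shared: x=5. PCs: A@3 B@3 C@2
Step 9: thread A executes A4 (x = x - 1). Shared: x=4. PCs: A@4 B@3 C@2
Step 10: thread B executes B4 (x = x + 2). Shared: x=6. PCs: A@4 B@4 C@2

Answer: x=6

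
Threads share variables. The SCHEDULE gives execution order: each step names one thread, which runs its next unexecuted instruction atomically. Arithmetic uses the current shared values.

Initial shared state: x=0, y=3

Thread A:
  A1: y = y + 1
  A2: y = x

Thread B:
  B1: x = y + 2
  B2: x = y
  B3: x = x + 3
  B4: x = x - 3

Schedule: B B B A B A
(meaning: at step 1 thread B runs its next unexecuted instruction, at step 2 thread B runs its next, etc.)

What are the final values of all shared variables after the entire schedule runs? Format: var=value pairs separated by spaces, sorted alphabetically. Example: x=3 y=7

Answer: x=3 y=3

Derivation:
Step 1: thread B executes B1 (x = y + 2). Shared: x=5 y=3. PCs: A@0 B@1
Step 2: thread B executes B2 (x = y). Shared: x=3 y=3. PCs: A@0 B@2
Step 3: thread B executes B3 (x = x + 3). Shared: x=6 y=3. PCs: A@0 B@3
Step 4: thread A executes A1 (y = y + 1). Shared: x=6 y=4. PCs: A@1 B@3
Step 5: thread B executes B4 (x = x - 3). Shared: x=3 y=4. PCs: A@1 B@4
Step 6: thread A executes A2 (y = x). Shared: x=3 y=3. PCs: A@2 B@4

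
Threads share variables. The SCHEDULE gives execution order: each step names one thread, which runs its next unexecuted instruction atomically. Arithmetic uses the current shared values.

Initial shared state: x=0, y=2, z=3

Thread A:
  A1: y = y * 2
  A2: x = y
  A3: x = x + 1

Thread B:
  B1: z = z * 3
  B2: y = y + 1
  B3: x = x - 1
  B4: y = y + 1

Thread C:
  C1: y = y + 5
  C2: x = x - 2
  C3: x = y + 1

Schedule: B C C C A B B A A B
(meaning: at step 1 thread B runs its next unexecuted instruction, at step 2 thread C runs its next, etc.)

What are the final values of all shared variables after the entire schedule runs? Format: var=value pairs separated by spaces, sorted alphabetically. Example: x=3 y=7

Step 1: thread B executes B1 (z = z * 3). Shared: x=0 y=2 z=9. PCs: A@0 B@1 C@0
Step 2: thread C executes C1 (y = y + 5). Shared: x=0 y=7 z=9. PCs: A@0 B@1 C@1
Step 3: thread C executes C2 (x = x - 2). Shared: x=-2 y=7 z=9. PCs: A@0 B@1 C@2
Step 4: thread C executes C3 (x = y + 1). Shared: x=8 y=7 z=9. PCs: A@0 B@1 C@3
Step 5: thread A executes A1 (y = y * 2). Shared: x=8 y=14 z=9. PCs: A@1 B@1 C@3
Step 6: thread B executes B2 (y = y + 1). Shared: x=8 y=15 z=9. PCs: A@1 B@2 C@3
Step 7: thread B executes B3 (x = x - 1). Shared: x=7 y=15 z=9. PCs: A@1 B@3 C@3
Step 8: thread A executes A2 (x = y). Shared: x=15 y=15 z=9. PCs: A@2 B@3 C@3
Step 9: thread A executes A3 (x = x + 1). Shared: x=16 y=15 z=9. PCs: A@3 B@3 C@3
Step 10: thread B executes B4 (y = y + 1). Shared: x=16 y=16 z=9. PCs: A@3 B@4 C@3

Answer: x=16 y=16 z=9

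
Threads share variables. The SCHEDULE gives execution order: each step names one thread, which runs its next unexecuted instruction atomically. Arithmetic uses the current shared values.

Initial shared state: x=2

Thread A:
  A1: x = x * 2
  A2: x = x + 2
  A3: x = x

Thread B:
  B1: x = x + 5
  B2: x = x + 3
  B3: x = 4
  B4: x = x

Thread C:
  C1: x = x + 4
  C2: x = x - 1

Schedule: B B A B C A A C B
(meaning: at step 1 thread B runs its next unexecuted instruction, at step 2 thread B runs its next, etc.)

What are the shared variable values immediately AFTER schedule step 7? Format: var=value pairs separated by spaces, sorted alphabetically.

Answer: x=10

Derivation:
Step 1: thread B executes B1 (x = x + 5). Shared: x=7. PCs: A@0 B@1 C@0
Step 2: thread B executes B2 (x = x + 3). Shared: x=10. PCs: A@0 B@2 C@0
Step 3: thread A executes A1 (x = x * 2). Shared: x=20. PCs: A@1 B@2 C@0
Step 4: thread B executes B3 (x = 4). Shared: x=4. PCs: A@1 B@3 C@0
Step 5: thread C executes C1 (x = x + 4). Shared: x=8. PCs: A@1 B@3 C@1
Step 6: thread A executes A2 (x = x + 2). Shared: x=10. PCs: A@2 B@3 C@1
Step 7: thread A executes A3 (x = x). Shared: x=10. PCs: A@3 B@3 C@1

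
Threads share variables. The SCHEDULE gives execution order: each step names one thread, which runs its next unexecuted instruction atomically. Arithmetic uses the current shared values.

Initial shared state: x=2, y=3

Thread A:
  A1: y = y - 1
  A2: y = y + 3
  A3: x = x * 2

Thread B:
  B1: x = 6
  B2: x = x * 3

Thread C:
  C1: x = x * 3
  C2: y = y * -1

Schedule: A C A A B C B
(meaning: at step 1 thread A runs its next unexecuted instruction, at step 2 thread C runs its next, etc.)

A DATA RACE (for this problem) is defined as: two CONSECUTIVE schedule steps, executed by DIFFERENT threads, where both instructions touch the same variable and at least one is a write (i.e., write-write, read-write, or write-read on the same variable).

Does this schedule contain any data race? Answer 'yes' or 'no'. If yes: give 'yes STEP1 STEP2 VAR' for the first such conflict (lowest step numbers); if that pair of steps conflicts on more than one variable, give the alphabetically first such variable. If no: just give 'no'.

Answer: yes 4 5 x

Derivation:
Steps 1,2: A(r=y,w=y) vs C(r=x,w=x). No conflict.
Steps 2,3: C(r=x,w=x) vs A(r=y,w=y). No conflict.
Steps 3,4: same thread (A). No race.
Steps 4,5: A(x = x * 2) vs B(x = 6). RACE on x (W-W).
Steps 5,6: B(r=-,w=x) vs C(r=y,w=y). No conflict.
Steps 6,7: C(r=y,w=y) vs B(r=x,w=x). No conflict.
First conflict at steps 4,5.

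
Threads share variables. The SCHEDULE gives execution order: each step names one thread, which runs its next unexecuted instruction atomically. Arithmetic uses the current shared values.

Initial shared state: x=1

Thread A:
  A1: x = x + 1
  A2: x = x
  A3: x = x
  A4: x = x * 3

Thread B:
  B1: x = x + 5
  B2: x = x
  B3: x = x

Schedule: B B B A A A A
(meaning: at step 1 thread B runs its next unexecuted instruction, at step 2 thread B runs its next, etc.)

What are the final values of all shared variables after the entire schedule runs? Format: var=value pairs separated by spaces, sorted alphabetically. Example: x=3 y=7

Step 1: thread B executes B1 (x = x + 5). Shared: x=6. PCs: A@0 B@1
Step 2: thread B executes B2 (x = x). Shared: x=6. PCs: A@0 B@2
Step 3: thread B executes B3 (x = x). Shared: x=6. PCs: A@0 B@3
Step 4: thread A executes A1 (x = x + 1). Shared: x=7. PCs: A@1 B@3
Step 5: thread A executes A2 (x = x). Shared: x=7. PCs: A@2 B@3
Step 6: thread A executes A3 (x = x). Shared: x=7. PCs: A@3 B@3
Step 7: thread A executes A4 (x = x * 3). Shared: x=21. PCs: A@4 B@3

Answer: x=21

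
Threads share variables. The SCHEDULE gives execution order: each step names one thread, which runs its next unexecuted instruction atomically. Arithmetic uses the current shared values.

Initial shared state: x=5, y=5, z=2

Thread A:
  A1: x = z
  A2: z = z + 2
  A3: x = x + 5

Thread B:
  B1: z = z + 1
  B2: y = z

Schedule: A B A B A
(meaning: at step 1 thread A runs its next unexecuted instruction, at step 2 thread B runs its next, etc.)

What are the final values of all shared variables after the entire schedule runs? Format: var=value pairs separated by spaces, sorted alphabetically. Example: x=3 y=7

Step 1: thread A executes A1 (x = z). Shared: x=2 y=5 z=2. PCs: A@1 B@0
Step 2: thread B executes B1 (z = z + 1). Shared: x=2 y=5 z=3. PCs: A@1 B@1
Step 3: thread A executes A2 (z = z + 2). Shared: x=2 y=5 z=5. PCs: A@2 B@1
Step 4: thread B executes B2 (y = z). Shared: x=2 y=5 z=5. PCs: A@2 B@2
Step 5: thread A executes A3 (x = x + 5). Shared: x=7 y=5 z=5. PCs: A@3 B@2

Answer: x=7 y=5 z=5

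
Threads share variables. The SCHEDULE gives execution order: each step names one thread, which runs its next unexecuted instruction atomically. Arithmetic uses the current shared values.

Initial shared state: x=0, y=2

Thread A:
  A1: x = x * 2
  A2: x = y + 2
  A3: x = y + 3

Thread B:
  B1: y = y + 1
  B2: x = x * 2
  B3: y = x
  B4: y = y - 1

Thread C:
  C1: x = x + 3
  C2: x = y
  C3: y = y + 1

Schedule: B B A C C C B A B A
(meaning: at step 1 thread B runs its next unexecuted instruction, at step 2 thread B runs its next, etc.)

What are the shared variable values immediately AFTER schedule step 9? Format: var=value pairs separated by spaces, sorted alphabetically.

Answer: x=5 y=2

Derivation:
Step 1: thread B executes B1 (y = y + 1). Shared: x=0 y=3. PCs: A@0 B@1 C@0
Step 2: thread B executes B2 (x = x * 2). Shared: x=0 y=3. PCs: A@0 B@2 C@0
Step 3: thread A executes A1 (x = x * 2). Shared: x=0 y=3. PCs: A@1 B@2 C@0
Step 4: thread C executes C1 (x = x + 3). Shared: x=3 y=3. PCs: A@1 B@2 C@1
Step 5: thread C executes C2 (x = y). Shared: x=3 y=3. PCs: A@1 B@2 C@2
Step 6: thread C executes C3 (y = y + 1). Shared: x=3 y=4. PCs: A@1 B@2 C@3
Step 7: thread B executes B3 (y = x). Shared: x=3 y=3. PCs: A@1 B@3 C@3
Step 8: thread A executes A2 (x = y + 2). Shared: x=5 y=3. PCs: A@2 B@3 C@3
Step 9: thread B executes B4 (y = y - 1). Shared: x=5 y=2. PCs: A@2 B@4 C@3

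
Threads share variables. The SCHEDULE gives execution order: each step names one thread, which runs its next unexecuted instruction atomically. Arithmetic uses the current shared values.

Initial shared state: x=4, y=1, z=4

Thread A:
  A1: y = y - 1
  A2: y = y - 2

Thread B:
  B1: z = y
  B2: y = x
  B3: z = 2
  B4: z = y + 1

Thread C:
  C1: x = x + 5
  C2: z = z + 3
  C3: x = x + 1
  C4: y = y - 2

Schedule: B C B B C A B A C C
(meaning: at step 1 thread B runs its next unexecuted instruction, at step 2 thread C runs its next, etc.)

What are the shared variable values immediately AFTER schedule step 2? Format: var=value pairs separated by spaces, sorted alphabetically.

Answer: x=9 y=1 z=1

Derivation:
Step 1: thread B executes B1 (z = y). Shared: x=4 y=1 z=1. PCs: A@0 B@1 C@0
Step 2: thread C executes C1 (x = x + 5). Shared: x=9 y=1 z=1. PCs: A@0 B@1 C@1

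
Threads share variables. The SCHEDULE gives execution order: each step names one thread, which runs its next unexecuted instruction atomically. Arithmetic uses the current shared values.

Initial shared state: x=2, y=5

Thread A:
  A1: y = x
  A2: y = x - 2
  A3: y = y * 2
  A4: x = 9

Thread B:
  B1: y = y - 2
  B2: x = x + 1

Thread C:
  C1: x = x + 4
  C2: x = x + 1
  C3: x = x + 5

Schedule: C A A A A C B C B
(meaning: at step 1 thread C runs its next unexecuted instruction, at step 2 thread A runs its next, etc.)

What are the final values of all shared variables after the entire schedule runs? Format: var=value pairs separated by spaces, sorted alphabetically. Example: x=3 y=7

Answer: x=16 y=6

Derivation:
Step 1: thread C executes C1 (x = x + 4). Shared: x=6 y=5. PCs: A@0 B@0 C@1
Step 2: thread A executes A1 (y = x). Shared: x=6 y=6. PCs: A@1 B@0 C@1
Step 3: thread A executes A2 (y = x - 2). Shared: x=6 y=4. PCs: A@2 B@0 C@1
Step 4: thread A executes A3 (y = y * 2). Shared: x=6 y=8. PCs: A@3 B@0 C@1
Step 5: thread A executes A4 (x = 9). Shared: x=9 y=8. PCs: A@4 B@0 C@1
Step 6: thread C executes C2 (x = x + 1). Shared: x=10 y=8. PCs: A@4 B@0 C@2
Step 7: thread B executes B1 (y = y - 2). Shared: x=10 y=6. PCs: A@4 B@1 C@2
Step 8: thread C executes C3 (x = x + 5). Shared: x=15 y=6. PCs: A@4 B@1 C@3
Step 9: thread B executes B2 (x = x + 1). Shared: x=16 y=6. PCs: A@4 B@2 C@3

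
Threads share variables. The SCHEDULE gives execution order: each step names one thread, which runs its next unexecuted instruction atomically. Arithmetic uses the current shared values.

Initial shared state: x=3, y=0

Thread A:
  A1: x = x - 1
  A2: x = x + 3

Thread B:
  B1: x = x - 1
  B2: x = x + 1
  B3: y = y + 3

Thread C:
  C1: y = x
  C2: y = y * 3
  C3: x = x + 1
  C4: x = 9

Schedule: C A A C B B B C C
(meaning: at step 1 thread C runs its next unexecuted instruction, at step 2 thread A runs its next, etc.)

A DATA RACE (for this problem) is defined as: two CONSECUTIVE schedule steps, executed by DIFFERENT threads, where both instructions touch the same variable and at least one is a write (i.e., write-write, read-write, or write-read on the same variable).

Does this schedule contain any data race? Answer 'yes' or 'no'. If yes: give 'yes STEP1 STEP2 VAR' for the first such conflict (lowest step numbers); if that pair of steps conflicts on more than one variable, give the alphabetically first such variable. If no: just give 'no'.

Steps 1,2: C(y = x) vs A(x = x - 1). RACE on x (R-W).
Steps 2,3: same thread (A). No race.
Steps 3,4: A(r=x,w=x) vs C(r=y,w=y). No conflict.
Steps 4,5: C(r=y,w=y) vs B(r=x,w=x). No conflict.
Steps 5,6: same thread (B). No race.
Steps 6,7: same thread (B). No race.
Steps 7,8: B(r=y,w=y) vs C(r=x,w=x). No conflict.
Steps 8,9: same thread (C). No race.
First conflict at steps 1,2.

Answer: yes 1 2 x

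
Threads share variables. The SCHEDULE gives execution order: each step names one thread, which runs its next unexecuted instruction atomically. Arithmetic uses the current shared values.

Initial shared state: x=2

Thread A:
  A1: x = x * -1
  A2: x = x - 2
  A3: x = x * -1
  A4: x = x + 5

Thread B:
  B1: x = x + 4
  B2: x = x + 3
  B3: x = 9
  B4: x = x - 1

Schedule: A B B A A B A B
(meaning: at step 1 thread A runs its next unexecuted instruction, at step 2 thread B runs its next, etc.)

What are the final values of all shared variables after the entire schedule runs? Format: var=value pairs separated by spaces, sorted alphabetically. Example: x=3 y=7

Step 1: thread A executes A1 (x = x * -1). Shared: x=-2. PCs: A@1 B@0
Step 2: thread B executes B1 (x = x + 4). Shared: x=2. PCs: A@1 B@1
Step 3: thread B executes B2 (x = x + 3). Shared: x=5. PCs: A@1 B@2
Step 4: thread A executes A2 (x = x - 2). Shared: x=3. PCs: A@2 B@2
Step 5: thread A executes A3 (x = x * -1). Shared: x=-3. PCs: A@3 B@2
Step 6: thread B executes B3 (x = 9). Shared: x=9. PCs: A@3 B@3
Step 7: thread A executes A4 (x = x + 5). Shared: x=14. PCs: A@4 B@3
Step 8: thread B executes B4 (x = x - 1). Shared: x=13. PCs: A@4 B@4

Answer: x=13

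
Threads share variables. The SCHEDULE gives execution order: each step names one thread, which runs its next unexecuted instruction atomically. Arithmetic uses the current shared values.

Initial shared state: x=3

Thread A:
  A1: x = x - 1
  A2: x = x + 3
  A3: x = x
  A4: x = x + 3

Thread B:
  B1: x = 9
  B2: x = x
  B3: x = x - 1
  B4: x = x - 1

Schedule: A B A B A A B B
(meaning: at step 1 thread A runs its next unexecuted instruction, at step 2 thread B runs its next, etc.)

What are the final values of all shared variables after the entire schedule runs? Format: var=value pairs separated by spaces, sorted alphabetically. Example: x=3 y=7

Step 1: thread A executes A1 (x = x - 1). Shared: x=2. PCs: A@1 B@0
Step 2: thread B executes B1 (x = 9). Shared: x=9. PCs: A@1 B@1
Step 3: thread A executes A2 (x = x + 3). Shared: x=12. PCs: A@2 B@1
Step 4: thread B executes B2 (x = x). Shared: x=12. PCs: A@2 B@2
Step 5: thread A executes A3 (x = x). Shared: x=12. PCs: A@3 B@2
Step 6: thread A executes A4 (x = x + 3). Shared: x=15. PCs: A@4 B@2
Step 7: thread B executes B3 (x = x - 1). Shared: x=14. PCs: A@4 B@3
Step 8: thread B executes B4 (x = x - 1). Shared: x=13. PCs: A@4 B@4

Answer: x=13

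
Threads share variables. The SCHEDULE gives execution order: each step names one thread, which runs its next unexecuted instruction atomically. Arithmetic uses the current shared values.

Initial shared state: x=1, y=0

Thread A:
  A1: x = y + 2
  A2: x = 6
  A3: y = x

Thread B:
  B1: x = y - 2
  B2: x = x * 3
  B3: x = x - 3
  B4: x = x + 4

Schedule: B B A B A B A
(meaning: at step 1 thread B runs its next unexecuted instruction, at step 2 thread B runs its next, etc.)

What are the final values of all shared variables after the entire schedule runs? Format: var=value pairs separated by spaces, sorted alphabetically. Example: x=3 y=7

Answer: x=10 y=10

Derivation:
Step 1: thread B executes B1 (x = y - 2). Shared: x=-2 y=0. PCs: A@0 B@1
Step 2: thread B executes B2 (x = x * 3). Shared: x=-6 y=0. PCs: A@0 B@2
Step 3: thread A executes A1 (x = y + 2). Shared: x=2 y=0. PCs: A@1 B@2
Step 4: thread B executes B3 (x = x - 3). Shared: x=-1 y=0. PCs: A@1 B@3
Step 5: thread A executes A2 (x = 6). Shared: x=6 y=0. PCs: A@2 B@3
Step 6: thread B executes B4 (x = x + 4). Shared: x=10 y=0. PCs: A@2 B@4
Step 7: thread A executes A3 (y = x). Shared: x=10 y=10. PCs: A@3 B@4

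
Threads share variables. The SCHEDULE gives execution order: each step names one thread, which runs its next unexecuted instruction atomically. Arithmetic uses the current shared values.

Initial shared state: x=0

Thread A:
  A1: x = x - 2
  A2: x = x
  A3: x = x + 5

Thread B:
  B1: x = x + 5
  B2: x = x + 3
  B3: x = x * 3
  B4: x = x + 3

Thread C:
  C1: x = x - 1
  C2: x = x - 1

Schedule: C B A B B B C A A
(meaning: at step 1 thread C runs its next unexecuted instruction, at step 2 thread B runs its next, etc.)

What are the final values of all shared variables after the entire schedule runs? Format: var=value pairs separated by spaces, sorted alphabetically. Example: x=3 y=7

Step 1: thread C executes C1 (x = x - 1). Shared: x=-1. PCs: A@0 B@0 C@1
Step 2: thread B executes B1 (x = x + 5). Shared: x=4. PCs: A@0 B@1 C@1
Step 3: thread A executes A1 (x = x - 2). Shared: x=2. PCs: A@1 B@1 C@1
Step 4: thread B executes B2 (x = x + 3). Shared: x=5. PCs: A@1 B@2 C@1
Step 5: thread B executes B3 (x = x * 3). Shared: x=15. PCs: A@1 B@3 C@1
Step 6: thread B executes B4 (x = x + 3). Shared: x=18. PCs: A@1 B@4 C@1
Step 7: thread C executes C2 (x = x - 1). Shared: x=17. PCs: A@1 B@4 C@2
Step 8: thread A executes A2 (x = x). Shared: x=17. PCs: A@2 B@4 C@2
Step 9: thread A executes A3 (x = x + 5). Shared: x=22. PCs: A@3 B@4 C@2

Answer: x=22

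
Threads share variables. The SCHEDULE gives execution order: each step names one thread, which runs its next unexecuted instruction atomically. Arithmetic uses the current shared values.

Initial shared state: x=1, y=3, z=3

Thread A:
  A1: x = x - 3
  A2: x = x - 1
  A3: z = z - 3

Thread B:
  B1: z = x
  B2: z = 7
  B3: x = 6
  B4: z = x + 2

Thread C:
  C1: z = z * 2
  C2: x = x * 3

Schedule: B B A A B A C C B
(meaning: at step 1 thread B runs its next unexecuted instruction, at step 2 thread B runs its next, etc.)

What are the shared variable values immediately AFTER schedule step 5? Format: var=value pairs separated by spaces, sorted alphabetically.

Step 1: thread B executes B1 (z = x). Shared: x=1 y=3 z=1. PCs: A@0 B@1 C@0
Step 2: thread B executes B2 (z = 7). Shared: x=1 y=3 z=7. PCs: A@0 B@2 C@0
Step 3: thread A executes A1 (x = x - 3). Shared: x=-2 y=3 z=7. PCs: A@1 B@2 C@0
Step 4: thread A executes A2 (x = x - 1). Shared: x=-3 y=3 z=7. PCs: A@2 B@2 C@0
Step 5: thread B executes B3 (x = 6). Shared: x=6 y=3 z=7. PCs: A@2 B@3 C@0

Answer: x=6 y=3 z=7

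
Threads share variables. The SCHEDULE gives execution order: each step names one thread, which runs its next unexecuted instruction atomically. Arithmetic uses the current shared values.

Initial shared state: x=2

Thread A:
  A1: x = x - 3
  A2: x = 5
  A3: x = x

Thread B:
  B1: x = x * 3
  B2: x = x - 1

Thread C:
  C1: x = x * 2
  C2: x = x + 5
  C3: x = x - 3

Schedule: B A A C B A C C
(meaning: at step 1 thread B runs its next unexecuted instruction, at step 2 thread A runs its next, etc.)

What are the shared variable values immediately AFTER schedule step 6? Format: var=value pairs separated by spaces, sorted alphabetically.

Answer: x=9

Derivation:
Step 1: thread B executes B1 (x = x * 3). Shared: x=6. PCs: A@0 B@1 C@0
Step 2: thread A executes A1 (x = x - 3). Shared: x=3. PCs: A@1 B@1 C@0
Step 3: thread A executes A2 (x = 5). Shared: x=5. PCs: A@2 B@1 C@0
Step 4: thread C executes C1 (x = x * 2). Shared: x=10. PCs: A@2 B@1 C@1
Step 5: thread B executes B2 (x = x - 1). Shared: x=9. PCs: A@2 B@2 C@1
Step 6: thread A executes A3 (x = x). Shared: x=9. PCs: A@3 B@2 C@1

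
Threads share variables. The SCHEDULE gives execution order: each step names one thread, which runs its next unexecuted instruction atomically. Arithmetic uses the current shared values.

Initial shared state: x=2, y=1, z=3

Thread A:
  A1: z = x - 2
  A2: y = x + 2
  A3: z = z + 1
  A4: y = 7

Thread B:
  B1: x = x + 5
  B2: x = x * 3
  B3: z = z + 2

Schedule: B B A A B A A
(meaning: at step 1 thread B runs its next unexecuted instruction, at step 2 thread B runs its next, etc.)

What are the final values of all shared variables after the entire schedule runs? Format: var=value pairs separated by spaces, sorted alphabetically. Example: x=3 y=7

Answer: x=21 y=7 z=22

Derivation:
Step 1: thread B executes B1 (x = x + 5). Shared: x=7 y=1 z=3. PCs: A@0 B@1
Step 2: thread B executes B2 (x = x * 3). Shared: x=21 y=1 z=3. PCs: A@0 B@2
Step 3: thread A executes A1 (z = x - 2). Shared: x=21 y=1 z=19. PCs: A@1 B@2
Step 4: thread A executes A2 (y = x + 2). Shared: x=21 y=23 z=19. PCs: A@2 B@2
Step 5: thread B executes B3 (z = z + 2). Shared: x=21 y=23 z=21. PCs: A@2 B@3
Step 6: thread A executes A3 (z = z + 1). Shared: x=21 y=23 z=22. PCs: A@3 B@3
Step 7: thread A executes A4 (y = 7). Shared: x=21 y=7 z=22. PCs: A@4 B@3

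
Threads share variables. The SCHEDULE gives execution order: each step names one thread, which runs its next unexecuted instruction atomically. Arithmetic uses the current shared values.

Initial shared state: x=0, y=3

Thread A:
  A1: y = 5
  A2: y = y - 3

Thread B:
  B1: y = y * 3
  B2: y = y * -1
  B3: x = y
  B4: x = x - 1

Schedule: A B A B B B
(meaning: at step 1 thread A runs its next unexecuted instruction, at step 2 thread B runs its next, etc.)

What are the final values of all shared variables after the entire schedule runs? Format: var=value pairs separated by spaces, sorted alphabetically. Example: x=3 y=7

Step 1: thread A executes A1 (y = 5). Shared: x=0 y=5. PCs: A@1 B@0
Step 2: thread B executes B1 (y = y * 3). Shared: x=0 y=15. PCs: A@1 B@1
Step 3: thread A executes A2 (y = y - 3). Shared: x=0 y=12. PCs: A@2 B@1
Step 4: thread B executes B2 (y = y * -1). Shared: x=0 y=-12. PCs: A@2 B@2
Step 5: thread B executes B3 (x = y). Shared: x=-12 y=-12. PCs: A@2 B@3
Step 6: thread B executes B4 (x = x - 1). Shared: x=-13 y=-12. PCs: A@2 B@4

Answer: x=-13 y=-12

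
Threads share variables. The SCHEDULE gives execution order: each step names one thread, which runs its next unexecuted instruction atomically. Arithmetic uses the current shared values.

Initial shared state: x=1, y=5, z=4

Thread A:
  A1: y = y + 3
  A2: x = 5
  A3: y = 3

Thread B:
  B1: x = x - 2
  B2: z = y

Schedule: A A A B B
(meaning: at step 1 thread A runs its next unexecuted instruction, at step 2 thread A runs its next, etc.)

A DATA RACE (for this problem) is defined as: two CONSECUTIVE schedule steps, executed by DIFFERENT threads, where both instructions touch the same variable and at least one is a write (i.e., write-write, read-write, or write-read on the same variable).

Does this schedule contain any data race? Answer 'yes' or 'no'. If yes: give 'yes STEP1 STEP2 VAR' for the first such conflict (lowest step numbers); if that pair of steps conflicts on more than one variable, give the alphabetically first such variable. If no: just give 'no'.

Steps 1,2: same thread (A). No race.
Steps 2,3: same thread (A). No race.
Steps 3,4: A(r=-,w=y) vs B(r=x,w=x). No conflict.
Steps 4,5: same thread (B). No race.

Answer: no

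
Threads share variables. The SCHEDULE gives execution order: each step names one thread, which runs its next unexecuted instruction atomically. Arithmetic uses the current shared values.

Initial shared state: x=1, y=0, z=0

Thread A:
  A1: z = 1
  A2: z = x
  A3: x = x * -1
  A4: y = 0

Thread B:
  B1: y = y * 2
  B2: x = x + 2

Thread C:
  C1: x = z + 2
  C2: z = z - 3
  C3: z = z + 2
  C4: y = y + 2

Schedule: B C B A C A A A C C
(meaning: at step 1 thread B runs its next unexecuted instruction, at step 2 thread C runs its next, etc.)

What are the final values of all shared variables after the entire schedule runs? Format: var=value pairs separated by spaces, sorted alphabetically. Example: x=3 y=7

Step 1: thread B executes B1 (y = y * 2). Shared: x=1 y=0 z=0. PCs: A@0 B@1 C@0
Step 2: thread C executes C1 (x = z + 2). Shared: x=2 y=0 z=0. PCs: A@0 B@1 C@1
Step 3: thread B executes B2 (x = x + 2). Shared: x=4 y=0 z=0. PCs: A@0 B@2 C@1
Step 4: thread A executes A1 (z = 1). Shared: x=4 y=0 z=1. PCs: A@1 B@2 C@1
Step 5: thread C executes C2 (z = z - 3). Shared: x=4 y=0 z=-2. PCs: A@1 B@2 C@2
Step 6: thread A executes A2 (z = x). Shared: x=4 y=0 z=4. PCs: A@2 B@2 C@2
Step 7: thread A executes A3 (x = x * -1). Shared: x=-4 y=0 z=4. PCs: A@3 B@2 C@2
Step 8: thread A executes A4 (y = 0). Shared: x=-4 y=0 z=4. PCs: A@4 B@2 C@2
Step 9: thread C executes C3 (z = z + 2). Shared: x=-4 y=0 z=6. PCs: A@4 B@2 C@3
Step 10: thread C executes C4 (y = y + 2). Shared: x=-4 y=2 z=6. PCs: A@4 B@2 C@4

Answer: x=-4 y=2 z=6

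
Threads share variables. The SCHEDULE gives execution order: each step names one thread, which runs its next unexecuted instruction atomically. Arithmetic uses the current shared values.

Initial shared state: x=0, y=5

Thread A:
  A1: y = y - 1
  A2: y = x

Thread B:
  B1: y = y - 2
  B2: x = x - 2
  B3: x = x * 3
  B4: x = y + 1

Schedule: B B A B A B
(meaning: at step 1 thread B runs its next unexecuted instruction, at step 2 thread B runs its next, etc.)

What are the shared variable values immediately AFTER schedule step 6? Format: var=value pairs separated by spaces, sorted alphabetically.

Answer: x=-5 y=-6

Derivation:
Step 1: thread B executes B1 (y = y - 2). Shared: x=0 y=3. PCs: A@0 B@1
Step 2: thread B executes B2 (x = x - 2). Shared: x=-2 y=3. PCs: A@0 B@2
Step 3: thread A executes A1 (y = y - 1). Shared: x=-2 y=2. PCs: A@1 B@2
Step 4: thread B executes B3 (x = x * 3). Shared: x=-6 y=2. PCs: A@1 B@3
Step 5: thread A executes A2 (y = x). Shared: x=-6 y=-6. PCs: A@2 B@3
Step 6: thread B executes B4 (x = y + 1). Shared: x=-5 y=-6. PCs: A@2 B@4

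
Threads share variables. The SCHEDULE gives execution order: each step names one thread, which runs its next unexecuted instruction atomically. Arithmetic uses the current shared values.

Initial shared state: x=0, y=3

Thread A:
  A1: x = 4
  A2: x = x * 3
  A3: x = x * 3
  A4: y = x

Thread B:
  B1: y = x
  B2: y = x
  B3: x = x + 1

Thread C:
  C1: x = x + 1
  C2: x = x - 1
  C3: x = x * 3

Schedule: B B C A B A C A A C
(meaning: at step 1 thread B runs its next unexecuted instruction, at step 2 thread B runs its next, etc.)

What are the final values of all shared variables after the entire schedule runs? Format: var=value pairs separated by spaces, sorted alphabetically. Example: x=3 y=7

Step 1: thread B executes B1 (y = x). Shared: x=0 y=0. PCs: A@0 B@1 C@0
Step 2: thread B executes B2 (y = x). Shared: x=0 y=0. PCs: A@0 B@2 C@0
Step 3: thread C executes C1 (x = x + 1). Shared: x=1 y=0. PCs: A@0 B@2 C@1
Step 4: thread A executes A1 (x = 4). Shared: x=4 y=0. PCs: A@1 B@2 C@1
Step 5: thread B executes B3 (x = x + 1). Shared: x=5 y=0. PCs: A@1 B@3 C@1
Step 6: thread A executes A2 (x = x * 3). Shared: x=15 y=0. PCs: A@2 B@3 C@1
Step 7: thread C executes C2 (x = x - 1). Shared: x=14 y=0. PCs: A@2 B@3 C@2
Step 8: thread A executes A3 (x = x * 3). Shared: x=42 y=0. PCs: A@3 B@3 C@2
Step 9: thread A executes A4 (y = x). Shared: x=42 y=42. PCs: A@4 B@3 C@2
Step 10: thread C executes C3 (x = x * 3). Shared: x=126 y=42. PCs: A@4 B@3 C@3

Answer: x=126 y=42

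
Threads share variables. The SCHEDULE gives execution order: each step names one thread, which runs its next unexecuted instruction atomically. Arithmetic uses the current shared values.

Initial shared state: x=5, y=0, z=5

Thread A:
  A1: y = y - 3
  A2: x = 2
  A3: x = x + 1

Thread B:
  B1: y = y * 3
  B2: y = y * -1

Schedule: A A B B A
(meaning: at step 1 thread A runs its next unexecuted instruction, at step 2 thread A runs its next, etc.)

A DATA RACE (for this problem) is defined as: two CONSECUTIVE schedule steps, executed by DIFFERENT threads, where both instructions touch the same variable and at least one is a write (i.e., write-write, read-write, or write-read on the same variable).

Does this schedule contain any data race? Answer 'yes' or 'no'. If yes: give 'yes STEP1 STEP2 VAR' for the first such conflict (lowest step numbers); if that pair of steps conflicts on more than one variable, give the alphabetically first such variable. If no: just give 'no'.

Steps 1,2: same thread (A). No race.
Steps 2,3: A(r=-,w=x) vs B(r=y,w=y). No conflict.
Steps 3,4: same thread (B). No race.
Steps 4,5: B(r=y,w=y) vs A(r=x,w=x). No conflict.

Answer: no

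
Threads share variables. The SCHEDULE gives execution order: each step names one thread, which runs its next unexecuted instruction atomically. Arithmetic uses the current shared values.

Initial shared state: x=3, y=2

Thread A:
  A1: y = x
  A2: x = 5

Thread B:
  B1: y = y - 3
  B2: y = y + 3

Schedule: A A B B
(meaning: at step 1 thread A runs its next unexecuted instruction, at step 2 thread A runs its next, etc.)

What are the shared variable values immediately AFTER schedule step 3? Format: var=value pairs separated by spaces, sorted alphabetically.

Step 1: thread A executes A1 (y = x). Shared: x=3 y=3. PCs: A@1 B@0
Step 2: thread A executes A2 (x = 5). Shared: x=5 y=3. PCs: A@2 B@0
Step 3: thread B executes B1 (y = y - 3). Shared: x=5 y=0. PCs: A@2 B@1

Answer: x=5 y=0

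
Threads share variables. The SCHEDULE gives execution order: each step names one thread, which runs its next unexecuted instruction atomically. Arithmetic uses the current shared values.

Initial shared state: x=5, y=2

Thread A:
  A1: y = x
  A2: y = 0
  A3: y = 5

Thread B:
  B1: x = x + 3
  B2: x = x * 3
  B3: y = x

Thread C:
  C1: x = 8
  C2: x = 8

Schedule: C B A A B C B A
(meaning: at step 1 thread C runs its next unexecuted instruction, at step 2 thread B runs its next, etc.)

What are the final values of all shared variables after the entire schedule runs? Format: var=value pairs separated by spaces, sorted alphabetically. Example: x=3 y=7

Answer: x=8 y=5

Derivation:
Step 1: thread C executes C1 (x = 8). Shared: x=8 y=2. PCs: A@0 B@0 C@1
Step 2: thread B executes B1 (x = x + 3). Shared: x=11 y=2. PCs: A@0 B@1 C@1
Step 3: thread A executes A1 (y = x). Shared: x=11 y=11. PCs: A@1 B@1 C@1
Step 4: thread A executes A2 (y = 0). Shared: x=11 y=0. PCs: A@2 B@1 C@1
Step 5: thread B executes B2 (x = x * 3). Shared: x=33 y=0. PCs: A@2 B@2 C@1
Step 6: thread C executes C2 (x = 8). Shared: x=8 y=0. PCs: A@2 B@2 C@2
Step 7: thread B executes B3 (y = x). Shared: x=8 y=8. PCs: A@2 B@3 C@2
Step 8: thread A executes A3 (y = 5). Shared: x=8 y=5. PCs: A@3 B@3 C@2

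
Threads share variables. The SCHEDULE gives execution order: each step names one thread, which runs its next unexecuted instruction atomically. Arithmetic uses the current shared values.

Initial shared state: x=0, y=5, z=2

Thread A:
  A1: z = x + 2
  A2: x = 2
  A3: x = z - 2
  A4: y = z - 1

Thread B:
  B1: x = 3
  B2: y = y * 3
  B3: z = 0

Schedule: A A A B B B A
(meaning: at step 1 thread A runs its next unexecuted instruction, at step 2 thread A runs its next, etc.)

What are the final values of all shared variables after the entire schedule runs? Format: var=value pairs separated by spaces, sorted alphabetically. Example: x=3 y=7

Step 1: thread A executes A1 (z = x + 2). Shared: x=0 y=5 z=2. PCs: A@1 B@0
Step 2: thread A executes A2 (x = 2). Shared: x=2 y=5 z=2. PCs: A@2 B@0
Step 3: thread A executes A3 (x = z - 2). Shared: x=0 y=5 z=2. PCs: A@3 B@0
Step 4: thread B executes B1 (x = 3). Shared: x=3 y=5 z=2. PCs: A@3 B@1
Step 5: thread B executes B2 (y = y * 3). Shared: x=3 y=15 z=2. PCs: A@3 B@2
Step 6: thread B executes B3 (z = 0). Shared: x=3 y=15 z=0. PCs: A@3 B@3
Step 7: thread A executes A4 (y = z - 1). Shared: x=3 y=-1 z=0. PCs: A@4 B@3

Answer: x=3 y=-1 z=0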